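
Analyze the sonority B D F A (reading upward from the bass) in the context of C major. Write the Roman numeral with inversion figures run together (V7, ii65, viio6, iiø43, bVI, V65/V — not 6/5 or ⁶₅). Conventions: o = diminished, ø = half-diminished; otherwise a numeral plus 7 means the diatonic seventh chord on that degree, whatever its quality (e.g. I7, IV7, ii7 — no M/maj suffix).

viiø7

The pitches B-D-F-A form a half-diminished seventh chord rooted on B.
B is scale degree 7 in C major, and a half-diminished seventh chord on that degree is written viiø7.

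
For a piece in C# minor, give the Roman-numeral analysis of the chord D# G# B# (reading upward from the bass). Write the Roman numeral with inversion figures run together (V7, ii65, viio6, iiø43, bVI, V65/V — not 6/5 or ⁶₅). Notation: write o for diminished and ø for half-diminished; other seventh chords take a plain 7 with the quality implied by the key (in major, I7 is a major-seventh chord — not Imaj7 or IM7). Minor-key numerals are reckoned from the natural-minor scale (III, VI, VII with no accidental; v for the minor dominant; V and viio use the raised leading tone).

V64

The pitches G#-B#-D# form a major triad rooted on G#.
In C# minor, G# is the dominant; the diatonic major triad there is V.
With D# in the bass the chord is in second inversion, so the figured bass is 64.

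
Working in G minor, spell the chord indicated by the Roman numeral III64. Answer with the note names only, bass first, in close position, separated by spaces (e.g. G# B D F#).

In G minor, scale degree 3 is Bb, and the diatonic chord built there is a major triad.
Stacking thirds from Bb gives Bb-D-F.
The figured bass 64 indicates second inversion, placing the fifth (F) in the bass: F-Bb-D.

F Bb D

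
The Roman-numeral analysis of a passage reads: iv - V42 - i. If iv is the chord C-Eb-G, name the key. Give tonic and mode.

The anchor chord is a minor triad on C, labeled iv.
Counting down 3 scale steps from C places the tonic on G; a minor triad on degree 4 is diatonic only in minor.

G minor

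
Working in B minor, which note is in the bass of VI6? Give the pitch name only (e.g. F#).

B

VI in B minor has root G; the chord is G-B-D.
The figure 6 means first inversion — the third is in the bass.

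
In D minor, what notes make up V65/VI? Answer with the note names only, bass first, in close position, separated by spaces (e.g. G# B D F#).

A C Eb F

V65/VI is a secondary dominant — the dominant seventh of VI. VI in D minor is Bb, so the applied chord's root is F, a perfect fifth above.
Building a dominant seventh chord on F gives F-A-C-Eb.
With the 65 figure the chord is in first inversion; from the bass A upward in close position it reads A-C-Eb-F.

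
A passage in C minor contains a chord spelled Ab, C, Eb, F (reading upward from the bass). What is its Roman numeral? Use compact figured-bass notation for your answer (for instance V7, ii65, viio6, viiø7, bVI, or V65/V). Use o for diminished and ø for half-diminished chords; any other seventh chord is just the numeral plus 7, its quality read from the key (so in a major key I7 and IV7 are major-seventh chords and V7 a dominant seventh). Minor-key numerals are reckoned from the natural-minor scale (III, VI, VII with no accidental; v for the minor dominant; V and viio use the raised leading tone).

The pitches F-Ab-C-Eb form a minor seventh chord rooted on F.
F is scale degree 4 in C minor, and a minor seventh chord on that degree is written iv7.
With Ab in the bass the chord is in first inversion, so the figured bass is 65.

iv65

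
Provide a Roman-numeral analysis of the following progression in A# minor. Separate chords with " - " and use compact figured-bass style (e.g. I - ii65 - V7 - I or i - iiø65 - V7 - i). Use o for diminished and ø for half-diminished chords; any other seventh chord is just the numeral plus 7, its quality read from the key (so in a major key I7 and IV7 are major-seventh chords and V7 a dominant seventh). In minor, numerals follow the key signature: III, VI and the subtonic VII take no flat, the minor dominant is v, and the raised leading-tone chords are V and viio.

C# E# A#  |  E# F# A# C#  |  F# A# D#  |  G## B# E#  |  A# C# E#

i6 - VI42 - iv6 - V6 - i

C#-E#-A#: root A# is the tonic; minor triad there is i6.
E#-F#-A#-C#: root F# is the submediant; major seventh chord there is VI42.
F#-A#-D# has root D#, degree 4 in A# minor, so iv6.
G##-B#-E#: major triad on E# = scale degree 5 → V6.
A#-C#-E# has root A#, degree 1 in A# minor, so i.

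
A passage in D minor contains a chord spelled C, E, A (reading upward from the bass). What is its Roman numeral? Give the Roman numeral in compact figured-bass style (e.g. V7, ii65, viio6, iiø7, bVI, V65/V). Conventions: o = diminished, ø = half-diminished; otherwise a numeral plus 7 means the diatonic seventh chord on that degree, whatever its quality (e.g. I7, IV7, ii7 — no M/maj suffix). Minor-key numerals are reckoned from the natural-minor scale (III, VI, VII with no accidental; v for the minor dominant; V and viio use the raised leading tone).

The pitches A-C-E form a minor triad rooted on A.
A is scale degree 5 in D minor, and a minor triad on that degree is written v.
With C in the bass the chord is in first inversion, so the figured bass is 6.

v6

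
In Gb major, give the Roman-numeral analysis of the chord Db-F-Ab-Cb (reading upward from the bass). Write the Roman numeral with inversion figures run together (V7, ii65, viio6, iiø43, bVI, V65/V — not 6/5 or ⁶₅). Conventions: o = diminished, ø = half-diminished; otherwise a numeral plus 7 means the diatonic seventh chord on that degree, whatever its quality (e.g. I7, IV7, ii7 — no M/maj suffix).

V7

Stacked in thirds the chord is Db-F-Ab-Cb: a dominant seventh chord on Db.
Db is scale degree 5 in Gb major, and a dominant seventh chord on that degree is written V7.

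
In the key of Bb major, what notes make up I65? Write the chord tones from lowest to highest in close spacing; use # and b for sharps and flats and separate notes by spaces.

D F A Bb

The numeral's case and figure indicate a major seventh chord. In Bb major its root, the tonic, is Bb.
Stacking thirds from Bb gives Bb-D-F-A.
The figured bass 65 indicates first inversion, placing the third (D) in the bass: D-F-A-Bb.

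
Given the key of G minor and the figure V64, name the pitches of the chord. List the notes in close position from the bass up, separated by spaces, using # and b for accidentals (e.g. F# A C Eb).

A D F#

In G minor, scale degree 5 is D. The dominant is major (leading tone raised), so V is a major triad.
That chord is spelled D-F#-A.
With the 64 figure the chord is in second inversion; from the bass A upward in close position it reads A-D-F#.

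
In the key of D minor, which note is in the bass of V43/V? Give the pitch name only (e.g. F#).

B

The applied chord V43/V is rooted on E: E-G#-B-D.
The figure 43 means second inversion — the fifth is in the bass.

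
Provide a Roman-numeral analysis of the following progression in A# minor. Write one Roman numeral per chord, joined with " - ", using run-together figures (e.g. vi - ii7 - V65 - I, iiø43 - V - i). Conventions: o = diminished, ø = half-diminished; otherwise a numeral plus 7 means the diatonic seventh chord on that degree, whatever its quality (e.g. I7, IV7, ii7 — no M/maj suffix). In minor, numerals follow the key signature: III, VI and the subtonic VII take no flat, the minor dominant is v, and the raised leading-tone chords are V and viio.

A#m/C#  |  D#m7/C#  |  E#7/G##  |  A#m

i6 - iv42 - V65 - i

A#m/C#: minor triad on A# = scale degree 1 → i6.
D#m7/C#: minor seventh chord on D# = scale degree 4 → iv42.
E#7/G##: dominant seventh chord on E# = scale degree 5 → V65.
A#m has root A#, degree 1 in A# minor, so i.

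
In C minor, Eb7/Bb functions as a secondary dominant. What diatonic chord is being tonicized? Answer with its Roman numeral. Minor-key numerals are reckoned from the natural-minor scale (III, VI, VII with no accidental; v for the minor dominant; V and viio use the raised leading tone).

VI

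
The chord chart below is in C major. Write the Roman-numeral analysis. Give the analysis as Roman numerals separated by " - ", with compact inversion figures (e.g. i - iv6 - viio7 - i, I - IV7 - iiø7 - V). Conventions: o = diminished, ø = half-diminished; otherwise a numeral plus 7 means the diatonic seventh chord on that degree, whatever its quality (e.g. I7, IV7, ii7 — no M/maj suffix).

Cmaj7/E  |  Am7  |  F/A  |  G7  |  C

I65 - vi7 - IV6 - V7 - I

Cmaj7/E: major seventh chord on C = scale degree 1 → I65.
Am7: root A is the submediant; minor seventh chord there is vi7.
F/A: major triad on F = scale degree 4 → IV6.
G7 has root G, degree 5 in C major, so V7.
C has root C, degree 1 in C major, so I.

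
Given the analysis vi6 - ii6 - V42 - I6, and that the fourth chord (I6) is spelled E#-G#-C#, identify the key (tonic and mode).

I6 is given as E#-G#-C# — a major triad with root C#.
If C# is scale degree 1 and the mode makes that degree carry a major triad, the tonic is C# and the mode is major.

C# major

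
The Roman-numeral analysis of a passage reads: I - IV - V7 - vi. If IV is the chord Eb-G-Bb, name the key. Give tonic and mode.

The anchor chord is a major triad on Eb, labeled IV.
If Eb is scale degree 4 and the mode makes that degree carry a major triad, the tonic is Bb and the mode is major.

Bb major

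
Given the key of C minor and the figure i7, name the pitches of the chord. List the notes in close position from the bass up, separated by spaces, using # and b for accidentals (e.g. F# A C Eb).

C Eb G Bb

The numeral's case and figure indicate a minor seventh chord. In C minor its root, scale degree 1, is C.
That chord is spelled C-Eb-G-Bb.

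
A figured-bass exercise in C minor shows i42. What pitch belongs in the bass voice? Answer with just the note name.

i in C minor has root C; the chord is C-Eb-G-Bb.
The figure 42 means third inversion — the seventh is in the bass.

Bb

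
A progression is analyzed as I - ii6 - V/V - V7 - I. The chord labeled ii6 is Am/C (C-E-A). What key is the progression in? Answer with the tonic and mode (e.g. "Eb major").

G major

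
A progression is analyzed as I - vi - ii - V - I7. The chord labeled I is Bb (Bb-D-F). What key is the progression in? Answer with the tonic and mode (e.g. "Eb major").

Bb major

The anchor chord is a major triad on Bb, labeled I.
If Bb is scale degree 1 and the mode makes that degree carry a major triad, the tonic is Bb and the mode is major.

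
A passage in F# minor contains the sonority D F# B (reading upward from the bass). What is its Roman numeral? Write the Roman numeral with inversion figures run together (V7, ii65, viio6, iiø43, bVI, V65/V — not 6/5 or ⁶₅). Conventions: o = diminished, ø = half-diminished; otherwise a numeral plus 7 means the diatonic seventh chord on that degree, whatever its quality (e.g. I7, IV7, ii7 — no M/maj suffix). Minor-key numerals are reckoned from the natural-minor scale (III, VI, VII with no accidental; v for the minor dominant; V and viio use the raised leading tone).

The pitches B-D-F# form a minor triad rooted on B.
In F# minor, B is the subdominant; the diatonic minor triad there is iv.
With D in the bass the chord is in first inversion, so the figured bass is 6.

iv6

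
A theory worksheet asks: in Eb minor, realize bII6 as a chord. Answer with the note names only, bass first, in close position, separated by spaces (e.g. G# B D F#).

bII6 is the Neapolitan sixth — a major triad on the lowered second degree, here in its customary first inversion. In Eb minor that root is Fb.
So the chord is Fb-Ab-Cb.
With the 6 figure the chord is in first inversion; from the bass Ab upward in close position it reads Ab-Cb-Fb.

Ab Cb Fb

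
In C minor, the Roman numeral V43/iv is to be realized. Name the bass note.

G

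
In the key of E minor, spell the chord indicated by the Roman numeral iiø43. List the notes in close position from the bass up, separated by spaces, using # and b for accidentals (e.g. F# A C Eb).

C E F# A

In E minor, the supertonic is F#, and the diatonic chord built there is a half-diminished seventh chord.
That chord is spelled F#-A-C-E.
With the 43 figure the chord is in second inversion; from the bass C upward in close position it reads C-E-F#-A.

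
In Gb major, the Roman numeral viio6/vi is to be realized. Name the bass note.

F

The applied chord viio6/vi is rooted on D: D-F-Ab.
The figure 6 means first inversion — the third is in the bass.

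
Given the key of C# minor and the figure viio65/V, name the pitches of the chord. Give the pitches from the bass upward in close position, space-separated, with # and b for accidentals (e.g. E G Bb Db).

viio65/V is a secondary leading-tone chord. The target V is G# in C# minor; the applied chord is rooted a semitone below, on F##.
Building a fully diminished seventh chord on F## gives F##-A#-C#-E.
With the 65 figure the chord is in first inversion; from the bass A# upward in close position it reads A#-C#-E-F##.

A# C# E F##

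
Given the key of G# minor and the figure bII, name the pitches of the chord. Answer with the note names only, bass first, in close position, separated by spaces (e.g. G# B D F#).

A C# E

Scale degree 2 in G# minor is A#; lowering it a half step gives A. bII is the Neapolitan chord — a major triad on the lowered second degree.
So the chord is A-C#-E, a major triad.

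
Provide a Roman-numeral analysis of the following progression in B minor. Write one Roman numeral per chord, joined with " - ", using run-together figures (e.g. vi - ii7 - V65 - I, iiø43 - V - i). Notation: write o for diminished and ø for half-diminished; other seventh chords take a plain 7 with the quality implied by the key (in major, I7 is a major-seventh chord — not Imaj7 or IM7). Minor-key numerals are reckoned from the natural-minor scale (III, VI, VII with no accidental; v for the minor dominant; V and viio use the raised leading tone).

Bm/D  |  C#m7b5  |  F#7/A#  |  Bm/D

Bm/D: minor triad on B = scale degree 1 → i6.
C#m7b5: root C# is the supertonic; half-diminished seventh chord there is iiø7.
F#7/A#: root F# is the dominant; dominant seventh chord there is V65.
Bm/D: root B is the tonic; minor triad there is i6.

i6 - iiø7 - V65 - i6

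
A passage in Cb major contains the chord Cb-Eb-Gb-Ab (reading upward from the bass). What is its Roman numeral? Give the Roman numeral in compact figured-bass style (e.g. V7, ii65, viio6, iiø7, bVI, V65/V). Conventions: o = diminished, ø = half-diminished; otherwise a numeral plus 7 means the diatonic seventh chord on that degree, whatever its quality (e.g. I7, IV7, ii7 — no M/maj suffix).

vi65

The pitches Ab-Cb-Eb-Gb form a minor seventh chord rooted on Ab.
Ab is scale degree 6 in Cb major, and a minor seventh chord on that degree is written vi7.
With Cb in the bass the chord is in first inversion, so the figured bass is 65.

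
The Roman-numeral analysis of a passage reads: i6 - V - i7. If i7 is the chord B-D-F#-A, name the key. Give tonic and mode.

B minor

i7 is given as B-D-F#-A — a minor seventh chord with root B.
If B is scale degree 1 and the mode makes that degree carry a minor seventh chord, the tonic is B and the mode is minor.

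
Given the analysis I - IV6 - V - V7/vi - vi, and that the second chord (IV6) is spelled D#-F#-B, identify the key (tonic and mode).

F# major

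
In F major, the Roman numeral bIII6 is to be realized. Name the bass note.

bIII in F major has root Ab; the chord is Ab-C-Eb.
The figure 6 means first inversion — the third is in the bass.

C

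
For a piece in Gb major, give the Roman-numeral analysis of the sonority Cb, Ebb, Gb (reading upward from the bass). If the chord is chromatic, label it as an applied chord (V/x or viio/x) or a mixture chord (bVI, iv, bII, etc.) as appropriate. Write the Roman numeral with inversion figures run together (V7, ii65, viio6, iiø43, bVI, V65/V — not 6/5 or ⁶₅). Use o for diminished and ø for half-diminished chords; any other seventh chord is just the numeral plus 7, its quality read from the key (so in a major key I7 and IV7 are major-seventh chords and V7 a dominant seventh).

iv

Stacked in thirds the chord is Cb-Ebb-Gb: a minor triad on Cb.
Cb is the fourth degree of Gb major. This is the minor subdominant, borrowed from the parallel minor.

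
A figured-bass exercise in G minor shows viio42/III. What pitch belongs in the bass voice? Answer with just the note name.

Gb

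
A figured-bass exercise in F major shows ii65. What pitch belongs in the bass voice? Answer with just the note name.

Bb

ii in F major has root G; the chord is G-Bb-D-F.
The figure 65 means first inversion — the third is in the bass.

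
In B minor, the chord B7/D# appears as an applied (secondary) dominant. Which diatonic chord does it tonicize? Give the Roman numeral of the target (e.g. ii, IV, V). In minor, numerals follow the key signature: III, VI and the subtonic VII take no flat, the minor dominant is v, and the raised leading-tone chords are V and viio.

iv

The chord is a dominant seventh chord on B.
A dominant resolves down a perfect fifth: B → E. In B minor, E is scale degree 4, i.e. iv.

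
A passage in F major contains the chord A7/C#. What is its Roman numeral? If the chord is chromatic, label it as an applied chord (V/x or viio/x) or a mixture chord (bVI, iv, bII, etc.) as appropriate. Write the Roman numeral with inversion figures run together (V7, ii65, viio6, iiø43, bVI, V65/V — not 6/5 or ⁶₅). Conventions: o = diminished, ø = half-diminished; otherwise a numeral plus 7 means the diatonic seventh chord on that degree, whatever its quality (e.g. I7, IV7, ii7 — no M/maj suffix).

V65/vi

The pitches A-C#-E-G form a dominant seventh chord rooted on A.
A is not a diatonic chord root with this quality in F major, but it lies a perfect fifth above D (vi), so the chord functions as an applied dominant of vi.
With C# in the bass the chord is in first inversion, so the figured bass is 65.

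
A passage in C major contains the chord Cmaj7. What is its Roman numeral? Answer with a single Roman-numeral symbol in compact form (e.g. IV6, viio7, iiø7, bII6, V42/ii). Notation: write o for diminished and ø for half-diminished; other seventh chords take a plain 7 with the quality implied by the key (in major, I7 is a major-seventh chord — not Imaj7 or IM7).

I7

The pitches C-E-G-B form a major seventh chord rooted on C.
C is scale degree 1 in C major, and a major seventh chord on that degree is written I7.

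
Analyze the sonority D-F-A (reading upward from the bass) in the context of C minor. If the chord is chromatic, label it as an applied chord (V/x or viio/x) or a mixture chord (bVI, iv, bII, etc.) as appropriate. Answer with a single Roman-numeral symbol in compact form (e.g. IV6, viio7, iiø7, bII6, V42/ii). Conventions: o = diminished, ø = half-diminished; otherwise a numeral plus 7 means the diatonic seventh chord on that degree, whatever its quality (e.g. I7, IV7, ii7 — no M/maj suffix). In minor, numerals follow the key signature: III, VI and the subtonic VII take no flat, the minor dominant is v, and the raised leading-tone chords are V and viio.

ii

The pitches D-F-A form a minor triad rooted on D.
D is the second degree of C minor. This is the minor supertonic, borrowed from the parallel major (the Dorian ii).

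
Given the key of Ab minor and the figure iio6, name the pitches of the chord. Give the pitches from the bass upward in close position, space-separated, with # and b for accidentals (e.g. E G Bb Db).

Db Fb Bb

The numeral's case and figure indicate a diminished triad. In Ab minor its root, scale degree 2, is Bb.
That chord is spelled Bb-Db-Fb.
With the 6 figure the chord is in first inversion; from the bass Db upward in close position it reads Db-Fb-Bb.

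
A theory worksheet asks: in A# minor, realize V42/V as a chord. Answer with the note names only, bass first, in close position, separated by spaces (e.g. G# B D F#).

V42/V is a secondary dominant — the dominant seventh of V. V in A# minor is E#, so the applied chord's root is B#, a perfect fifth above.
Building a dominant seventh chord on B# gives B#-D##-F##-A#.
With the 42 figure the chord is in third inversion; from the bass A# upward in close position it reads A#-B#-D##-F##.

A# B# D## F##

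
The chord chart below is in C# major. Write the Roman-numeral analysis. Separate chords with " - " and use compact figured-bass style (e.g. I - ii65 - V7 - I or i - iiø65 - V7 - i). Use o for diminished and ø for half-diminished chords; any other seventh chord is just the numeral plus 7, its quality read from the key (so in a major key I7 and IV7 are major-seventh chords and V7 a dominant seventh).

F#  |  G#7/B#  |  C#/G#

F#: root F# is the subdominant; major triad there is IV.
G#7/B# has root G#, degree 5 in C# major, so V65.
C#/G#: major triad on C# = scale degree 1 → I64.

IV - V65 - I64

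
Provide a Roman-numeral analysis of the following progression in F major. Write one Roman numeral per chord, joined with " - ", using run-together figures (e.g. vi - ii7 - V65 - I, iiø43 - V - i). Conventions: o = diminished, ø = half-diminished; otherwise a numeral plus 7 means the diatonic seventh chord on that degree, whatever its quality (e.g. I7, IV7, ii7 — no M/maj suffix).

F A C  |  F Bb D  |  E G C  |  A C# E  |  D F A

I - IV64 - V6 - V/vi - vi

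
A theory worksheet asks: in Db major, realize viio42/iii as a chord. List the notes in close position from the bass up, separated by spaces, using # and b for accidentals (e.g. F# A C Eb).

The slash marks an applied leading-tone chord: viio of iii. In Db major, iii is F, so the leading tone to it is E, a half step below.
Building a fully diminished seventh chord on E gives E-G-Bb-Db.
The figured bass 42 indicates third inversion, placing the seventh (Db) in the bass: Db-E-G-Bb.

Db E G Bb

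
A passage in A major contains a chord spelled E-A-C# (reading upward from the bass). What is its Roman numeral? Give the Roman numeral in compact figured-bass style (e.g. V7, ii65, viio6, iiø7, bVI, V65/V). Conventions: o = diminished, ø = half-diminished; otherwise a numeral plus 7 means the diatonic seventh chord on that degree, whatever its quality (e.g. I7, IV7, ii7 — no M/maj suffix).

Stacked in thirds the chord is A-C#-E: a major triad on A.
In A major, A is the tonic; the diatonic major triad there is I.
With E in the bass the chord is in second inversion, so the figured bass is 64.

I64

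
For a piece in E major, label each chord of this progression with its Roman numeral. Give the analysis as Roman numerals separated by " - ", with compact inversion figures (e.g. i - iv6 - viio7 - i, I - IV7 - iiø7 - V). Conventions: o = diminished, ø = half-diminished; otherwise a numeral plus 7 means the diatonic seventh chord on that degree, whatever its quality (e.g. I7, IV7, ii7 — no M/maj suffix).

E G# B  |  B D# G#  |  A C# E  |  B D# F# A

E-G#-B: major triad on E = scale degree 1 → I.
B-D#-G# has root G#, degree 3 in E major, so iii6.
A-C#-E: major triad on A = scale degree 4 → IV.
B-D#-F#-A: dominant seventh chord on B = scale degree 5 → V7.

I - iii6 - IV - V7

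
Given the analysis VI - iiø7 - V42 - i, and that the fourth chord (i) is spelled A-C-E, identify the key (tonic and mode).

The chord Am is a minor triad rooted on A; its label is i.
If A is scale degree 1 and the mode makes that degree carry a minor triad, the tonic is A and the mode is minor.

A minor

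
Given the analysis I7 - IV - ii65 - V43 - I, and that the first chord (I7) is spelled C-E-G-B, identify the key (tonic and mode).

The anchor chord is a major seventh chord on C, labeled I7.
If C is scale degree 1 and the mode makes that degree carry a major seventh chord, the tonic is C and the mode is major.

C major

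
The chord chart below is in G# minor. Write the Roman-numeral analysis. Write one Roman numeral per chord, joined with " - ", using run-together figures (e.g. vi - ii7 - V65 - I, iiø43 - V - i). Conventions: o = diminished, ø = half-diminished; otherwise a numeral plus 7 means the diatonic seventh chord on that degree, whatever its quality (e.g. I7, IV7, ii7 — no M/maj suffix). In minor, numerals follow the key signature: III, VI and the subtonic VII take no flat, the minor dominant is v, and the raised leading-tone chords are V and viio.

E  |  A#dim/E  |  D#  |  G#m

VI - iio64 - V - i

E has root E, degree 6 in G# minor, so VI.
A#dim/E: diminished triad on A# = scale degree 2 → iio64.
D#: root D# is the dominant; major triad there is V.
G#m: minor triad on G# = scale degree 1 → i.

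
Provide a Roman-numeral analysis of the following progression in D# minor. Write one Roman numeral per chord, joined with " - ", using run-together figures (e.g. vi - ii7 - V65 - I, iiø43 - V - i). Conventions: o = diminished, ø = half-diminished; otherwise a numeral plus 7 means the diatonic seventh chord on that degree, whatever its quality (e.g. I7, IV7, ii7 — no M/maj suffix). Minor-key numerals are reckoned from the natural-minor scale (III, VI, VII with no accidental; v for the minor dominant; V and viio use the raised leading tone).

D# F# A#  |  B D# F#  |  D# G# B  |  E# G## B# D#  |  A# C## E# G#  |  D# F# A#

D#-F#-A#: root D# is the tonic; minor triad there is i.
B-D#-F# has root B, degree 6 in D# minor, so VI.
D#-G#-B has root G#, degree 4 in D# minor, so iv64.
E#-G##-B#-D#: a dominant seventh chord on E#, the applied dominant of V → V7/V.
A#-C##-E#-G#: dominant seventh chord on A# = scale degree 5 → V7.
D#-F#-A#: root D# is the tonic; minor triad there is i.

i - VI - iv64 - V7/V - V7 - i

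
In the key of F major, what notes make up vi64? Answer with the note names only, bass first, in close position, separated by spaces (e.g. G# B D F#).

The numeral's case and figure indicate a minor triad. In F major its root, scale degree 6, is D.
Stacking thirds from D gives D-F-A.
The figured bass 64 indicates second inversion, placing the fifth (A) in the bass: A-D-F.

A D F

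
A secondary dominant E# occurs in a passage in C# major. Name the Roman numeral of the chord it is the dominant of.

vi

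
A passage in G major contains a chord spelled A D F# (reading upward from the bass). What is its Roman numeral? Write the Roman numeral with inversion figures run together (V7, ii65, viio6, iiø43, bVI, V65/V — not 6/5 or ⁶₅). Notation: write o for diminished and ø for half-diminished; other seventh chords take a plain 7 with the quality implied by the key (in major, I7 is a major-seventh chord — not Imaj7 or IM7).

Stacked in thirds the chord is D-F#-A: a major triad on D.
D is scale degree 5 in G major, and a major triad on that degree is written V.
With A in the bass the chord is in second inversion, so the figured bass is 64.

V64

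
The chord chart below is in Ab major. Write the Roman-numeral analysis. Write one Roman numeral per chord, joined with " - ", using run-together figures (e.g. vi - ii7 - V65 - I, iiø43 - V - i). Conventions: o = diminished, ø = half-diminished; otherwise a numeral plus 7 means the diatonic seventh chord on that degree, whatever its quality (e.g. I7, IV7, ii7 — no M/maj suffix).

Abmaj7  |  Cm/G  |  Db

Abmaj7 has root Ab, degree 1 in Ab major, so I7.
Cm/G has root C, degree 3 in Ab major, so iii64.
Db: major triad on Db = scale degree 4 → IV.

I7 - iii64 - IV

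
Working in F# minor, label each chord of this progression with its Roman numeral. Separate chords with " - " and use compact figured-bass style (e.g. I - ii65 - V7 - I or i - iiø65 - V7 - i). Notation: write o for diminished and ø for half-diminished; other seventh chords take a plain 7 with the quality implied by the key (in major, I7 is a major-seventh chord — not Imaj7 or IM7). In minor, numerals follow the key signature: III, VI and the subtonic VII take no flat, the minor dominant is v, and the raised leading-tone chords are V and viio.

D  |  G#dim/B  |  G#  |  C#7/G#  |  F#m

D: root D is the submediant; major triad there is VI.
G#dim/B: diminished triad on G# = scale degree 2 → iio6.
G#: a major triad on G#, the applied dominant of V → V/V.
C#7/G# has root C#, degree 5 in F# minor, so V43.
F#m: root F# is the tonic; minor triad there is i.

VI - iio6 - V/V - V43 - i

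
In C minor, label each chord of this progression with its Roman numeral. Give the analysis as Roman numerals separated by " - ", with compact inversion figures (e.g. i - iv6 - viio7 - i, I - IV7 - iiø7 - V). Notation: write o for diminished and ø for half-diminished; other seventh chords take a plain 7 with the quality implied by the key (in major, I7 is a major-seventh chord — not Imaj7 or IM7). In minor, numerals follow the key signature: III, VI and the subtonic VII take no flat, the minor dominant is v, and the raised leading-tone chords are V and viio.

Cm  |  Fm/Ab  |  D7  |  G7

Cm: minor triad on C = scale degree 1 → i.
Fm/Ab: minor triad on F = scale degree 4 → iv6.
D7: chromatic; D is V of V, so V7/V.
G7: root G is the dominant; dominant seventh chord there is V7.

i - iv6 - V7/V - V7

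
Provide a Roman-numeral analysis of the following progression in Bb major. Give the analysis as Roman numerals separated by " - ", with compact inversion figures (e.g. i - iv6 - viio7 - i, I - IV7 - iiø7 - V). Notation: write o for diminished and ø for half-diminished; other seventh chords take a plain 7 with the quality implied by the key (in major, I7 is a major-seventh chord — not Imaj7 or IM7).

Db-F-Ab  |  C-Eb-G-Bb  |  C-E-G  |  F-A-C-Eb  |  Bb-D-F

bIII - ii7 - V/V - V7 - I

Db-F-Ab: Db with this quality isn't in the key; it's bIII, borrowed from the parallel minor.
C-Eb-G-Bb: root C is the supertonic; minor seventh chord there is ii7.
C-E-G: a major triad on C, the applied dominant of V → V/V.
F-A-C-Eb: root F is the dominant; dominant seventh chord there is V7.
Bb-D-F: root Bb is the tonic; major triad there is I.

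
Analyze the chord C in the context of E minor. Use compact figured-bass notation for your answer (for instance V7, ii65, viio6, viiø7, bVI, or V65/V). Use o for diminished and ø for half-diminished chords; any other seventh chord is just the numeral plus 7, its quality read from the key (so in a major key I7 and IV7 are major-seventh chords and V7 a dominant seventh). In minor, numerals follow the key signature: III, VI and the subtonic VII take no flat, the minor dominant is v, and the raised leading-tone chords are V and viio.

VI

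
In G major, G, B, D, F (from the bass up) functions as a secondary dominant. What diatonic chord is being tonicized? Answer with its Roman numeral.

IV

The chord is a dominant seventh chord on G.
A dominant resolves down a perfect fifth: G → C. In G major, C is scale degree 4, i.e. IV.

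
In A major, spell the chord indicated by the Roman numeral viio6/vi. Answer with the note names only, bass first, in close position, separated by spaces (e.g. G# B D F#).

G# B E#

viio6/vi is a secondary leading-tone chord. The target vi is F# in A major; the applied chord is rooted a semitone below, on E#.
Building a diminished triad on E# gives E#-G#-B.
The figured bass 6 indicates first inversion, placing the third (G#) in the bass: G#-B-E#.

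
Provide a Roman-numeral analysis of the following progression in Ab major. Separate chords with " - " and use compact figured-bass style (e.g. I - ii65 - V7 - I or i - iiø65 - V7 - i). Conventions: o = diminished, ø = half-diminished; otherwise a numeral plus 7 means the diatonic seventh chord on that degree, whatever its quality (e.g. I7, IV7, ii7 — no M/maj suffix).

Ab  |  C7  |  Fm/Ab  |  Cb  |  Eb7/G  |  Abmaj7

Ab has root Ab, degree 1 in Ab major, so I.
C7: a dominant seventh chord on C, the applied dominant of vi → V7/vi.
Fm/Ab: root F is the submediant; minor triad there is vi6.
Cb: Cb with this quality isn't in the key; it's bIII, borrowed from the parallel minor.
Eb7/G: dominant seventh chord on Eb = scale degree 5 → V65.
Abmaj7: major seventh chord on Ab = scale degree 1 → I7.

I - V7/vi - vi6 - bIII - V65 - I7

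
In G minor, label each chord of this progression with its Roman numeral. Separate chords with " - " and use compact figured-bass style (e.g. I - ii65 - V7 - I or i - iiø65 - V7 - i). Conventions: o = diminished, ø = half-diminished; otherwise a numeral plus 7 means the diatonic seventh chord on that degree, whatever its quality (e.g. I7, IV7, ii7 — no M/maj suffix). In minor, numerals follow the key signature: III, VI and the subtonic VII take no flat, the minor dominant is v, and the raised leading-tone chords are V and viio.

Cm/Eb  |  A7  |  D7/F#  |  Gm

iv6 - V7/V - V65 - i

Cm/Eb: minor triad on C = scale degree 4 → iv6.
A7: a dominant seventh chord on A, the applied dominant of V → V7/V.
D7/F# has root D, degree 5 in G minor, so V65.
Gm has root G, degree 1 in G minor, so i.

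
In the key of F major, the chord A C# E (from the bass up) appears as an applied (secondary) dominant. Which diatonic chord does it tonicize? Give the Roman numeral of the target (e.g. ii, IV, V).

vi

The chord is a major triad on A.
A dominant resolves down a perfect fifth: A → D. In F major, D is scale degree 6, i.e. vi.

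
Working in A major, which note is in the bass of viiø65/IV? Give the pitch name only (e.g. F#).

E

The applied chord viiø65/IV is rooted on C#: C#-E-G-B.
The figure 65 means first inversion — the third is in the bass.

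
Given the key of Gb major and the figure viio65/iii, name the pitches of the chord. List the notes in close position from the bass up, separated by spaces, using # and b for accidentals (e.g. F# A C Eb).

viio65/iii is a secondary leading-tone chord. The target iii is Bb in Gb major; the applied chord is rooted a semitone below, on A.
Building a fully diminished seventh chord on A gives A-C-Eb-Gb.
With the 65 figure the chord is in first inversion; from the bass C upward in close position it reads C-Eb-Gb-A.

C Eb Gb A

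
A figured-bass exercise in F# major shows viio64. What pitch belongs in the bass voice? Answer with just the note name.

viio in F# major has root E#; the chord is E#-G#-B.
The figure 64 means second inversion — the fifth is in the bass.

B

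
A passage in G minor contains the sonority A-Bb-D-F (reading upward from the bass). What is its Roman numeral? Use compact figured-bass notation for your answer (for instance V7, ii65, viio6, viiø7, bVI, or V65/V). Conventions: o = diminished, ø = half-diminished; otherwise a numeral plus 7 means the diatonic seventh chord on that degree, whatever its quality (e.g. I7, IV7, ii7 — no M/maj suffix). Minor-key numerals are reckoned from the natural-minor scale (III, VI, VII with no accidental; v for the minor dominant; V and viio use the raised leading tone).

The pitches Bb-D-F-A form a major seventh chord rooted on Bb.
Bb is scale degree 3 in G minor, and a major seventh chord on that degree is written III7.
With A in the bass the chord is in third inversion, so the figured bass is 42.

III42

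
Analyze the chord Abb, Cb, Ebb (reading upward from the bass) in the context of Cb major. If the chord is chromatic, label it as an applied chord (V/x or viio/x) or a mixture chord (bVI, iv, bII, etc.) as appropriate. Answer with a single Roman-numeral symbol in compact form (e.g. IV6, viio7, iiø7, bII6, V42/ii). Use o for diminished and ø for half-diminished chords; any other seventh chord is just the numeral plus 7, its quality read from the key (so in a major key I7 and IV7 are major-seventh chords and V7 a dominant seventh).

Stacked in thirds the chord is Abb-Cb-Ebb: a major triad on Abb.
Abb is the lowered sixth degree of Cb major (diatonic 6 would be Ab). This is a major triad on the lowered sixth degree, borrowed from the parallel minor.

bVI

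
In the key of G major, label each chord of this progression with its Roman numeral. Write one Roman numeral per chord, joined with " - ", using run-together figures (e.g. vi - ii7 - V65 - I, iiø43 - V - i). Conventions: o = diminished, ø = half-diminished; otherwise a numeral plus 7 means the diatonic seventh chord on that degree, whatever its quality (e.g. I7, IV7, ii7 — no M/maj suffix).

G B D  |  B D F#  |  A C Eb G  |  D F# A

I - iii - iiø7 - V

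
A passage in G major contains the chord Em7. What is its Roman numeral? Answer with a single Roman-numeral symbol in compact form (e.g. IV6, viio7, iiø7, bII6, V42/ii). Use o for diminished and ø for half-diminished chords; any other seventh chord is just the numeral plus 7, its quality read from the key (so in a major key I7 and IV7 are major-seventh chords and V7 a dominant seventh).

vi7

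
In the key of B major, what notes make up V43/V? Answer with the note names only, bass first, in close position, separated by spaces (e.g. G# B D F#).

V43/V is a secondary dominant — the dominant seventh of V. V in B major is F#, so the applied chord's root is C#, a perfect fifth above.
Building a dominant seventh chord on C# gives C#-E#-G#-B.
The figured bass 43 indicates second inversion, placing the fifth (G#) in the bass: G#-B-C#-E#.

G# B C# E#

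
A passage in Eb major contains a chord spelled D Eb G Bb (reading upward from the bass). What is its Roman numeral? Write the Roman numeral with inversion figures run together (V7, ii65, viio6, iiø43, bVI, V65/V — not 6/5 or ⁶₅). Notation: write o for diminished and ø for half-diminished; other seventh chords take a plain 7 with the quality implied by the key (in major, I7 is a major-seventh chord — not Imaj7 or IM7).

Stacked in thirds the chord is Eb-G-Bb-D: a major seventh chord on Eb.
Eb is scale degree 1 in Eb major, and a major seventh chord on that degree is written I7.
With D in the bass the chord is in third inversion, so the figured bass is 42.

I42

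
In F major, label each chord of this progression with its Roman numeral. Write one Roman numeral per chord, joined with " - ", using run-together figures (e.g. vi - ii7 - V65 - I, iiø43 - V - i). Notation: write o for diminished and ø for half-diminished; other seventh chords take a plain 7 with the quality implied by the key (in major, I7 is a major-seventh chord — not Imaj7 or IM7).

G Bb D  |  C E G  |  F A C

ii - V - I

G-Bb-D has root G, degree 2 in F major, so ii.
C-E-G: root C is the dominant; major triad there is V.
F-A-C has root F, degree 1 in F major, so I.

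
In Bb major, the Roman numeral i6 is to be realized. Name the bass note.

Db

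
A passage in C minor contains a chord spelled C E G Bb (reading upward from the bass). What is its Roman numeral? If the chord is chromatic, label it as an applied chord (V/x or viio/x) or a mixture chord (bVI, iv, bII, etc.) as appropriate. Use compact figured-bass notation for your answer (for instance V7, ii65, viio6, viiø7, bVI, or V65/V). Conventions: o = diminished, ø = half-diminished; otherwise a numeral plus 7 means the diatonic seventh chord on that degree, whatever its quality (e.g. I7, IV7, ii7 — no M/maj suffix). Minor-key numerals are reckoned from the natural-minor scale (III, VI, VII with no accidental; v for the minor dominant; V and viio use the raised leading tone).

V7/iv

The pitches C-E-G-Bb form a dominant seventh chord rooted on C.
C is not a diatonic chord root with this quality in C minor, but it lies a perfect fifth above F (iv), so the chord functions as an applied dominant of iv.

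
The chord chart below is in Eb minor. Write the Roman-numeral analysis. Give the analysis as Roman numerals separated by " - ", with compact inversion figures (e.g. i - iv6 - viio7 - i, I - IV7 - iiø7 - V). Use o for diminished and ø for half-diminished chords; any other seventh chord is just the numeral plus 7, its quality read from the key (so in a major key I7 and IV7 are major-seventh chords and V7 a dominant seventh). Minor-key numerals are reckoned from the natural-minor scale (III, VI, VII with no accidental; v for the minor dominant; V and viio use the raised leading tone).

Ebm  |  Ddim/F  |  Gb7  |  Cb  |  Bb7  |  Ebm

i - viio6 - V7/VI - VI - V7 - i

Ebm has root Eb, degree 1 in Eb minor, so i.
Ddim/F: root D is the leading tone; diminished triad there is viio6.
Gb7: a dominant seventh chord on Gb, the applied dominant of VI → V7/VI.
Cb: major triad on Cb = scale degree 6 → VI.
Bb7: root Bb is the dominant; dominant seventh chord there is V7.
Ebm: root Eb is the tonic; minor triad there is i.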